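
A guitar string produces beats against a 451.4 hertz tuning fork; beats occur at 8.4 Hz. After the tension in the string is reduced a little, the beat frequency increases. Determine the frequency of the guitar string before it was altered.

|f − 451.4| = 8.4, so the guitar string was at either 443 Hz or 459.8 Hz.
Lower tension means lower frequency; the adjustment lowers the guitar string's frequency.
The beat rate rose, so the adjustment moved the guitar string further from 451.4 Hz — it was already below the reference.

443 Hz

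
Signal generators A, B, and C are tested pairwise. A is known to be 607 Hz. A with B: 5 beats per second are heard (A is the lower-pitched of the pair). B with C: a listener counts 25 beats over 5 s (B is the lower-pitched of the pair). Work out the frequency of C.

617 Hz

B is above A, so f_B = 607 + 5 = 612 Hz.
B–C: Beat frequency = 25/5 = 5 Hz.
C is above B, so f_C = 612 + 5 = 617 Hz.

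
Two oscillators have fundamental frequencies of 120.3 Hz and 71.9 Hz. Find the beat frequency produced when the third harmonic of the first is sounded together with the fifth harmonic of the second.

Third harmonic of the first: 3·120.3 = 360.9 Hz.
Fifth harmonic of the second: 5·71.9 = 359.5 Hz.
f_beat = |360.9 − 359.5| = 1.4 Hz.

1.4 Hz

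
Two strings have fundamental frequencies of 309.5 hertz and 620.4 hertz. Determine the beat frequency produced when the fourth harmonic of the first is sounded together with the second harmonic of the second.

Fourth harmonic of the first: 4·309.5 = 1238.0 Hz.
Second harmonic of the second: 2·620.4 = 1240.8 Hz.
f_beat = |1238.0 − 1240.8| = 2.8 Hz.

2.8 Hz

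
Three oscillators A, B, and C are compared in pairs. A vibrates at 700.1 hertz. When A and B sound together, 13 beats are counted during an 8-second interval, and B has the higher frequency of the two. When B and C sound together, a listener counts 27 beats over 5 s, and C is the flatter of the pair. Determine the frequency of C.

696.325 Hz

A–B: Beat frequency = 13/8 = 1.625 Hz.
B is above A, so f_B = 700.1 + 1.625 = 701.725 Hz.
B–C: Beat frequency = 27/5 = 5.4 Hz.
C is below B, so f_C = 701.725 − 5.4 = 696.325 Hz.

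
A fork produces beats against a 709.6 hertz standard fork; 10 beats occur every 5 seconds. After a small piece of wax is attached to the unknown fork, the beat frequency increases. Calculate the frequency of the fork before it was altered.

707.6 Hz

Beat frequency = 10/5 = 2 Hz.
|f − 709.6| = 2, so the fork was at either 707.6 Hz or 711.6 Hz.
Loading a fork with wax lowers its frequency; the adjustment lowers the fork's frequency.
The beat rate rose, so the adjustment moved the fork further from 709.6 Hz — it was already below the reference.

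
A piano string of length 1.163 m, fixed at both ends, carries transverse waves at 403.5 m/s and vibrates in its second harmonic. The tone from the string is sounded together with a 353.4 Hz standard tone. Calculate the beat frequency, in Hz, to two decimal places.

6.45 Hz

For a string fixed at both ends, f_n = n·v/(2L) = 2·403.5/(2·1.163) = 346.9475 Hz.
f_beat = |346.9475 − 353.4| = 6.45 Hz.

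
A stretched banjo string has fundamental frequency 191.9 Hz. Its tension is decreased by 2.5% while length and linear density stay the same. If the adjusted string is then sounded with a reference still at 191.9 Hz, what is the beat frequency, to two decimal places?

For a string, f ∝ √T, so the new frequency is 191.9·√0.975 = 189.4861 Hz.
f_beat = |189.4861 − 191.9| = 2.41 Hz.

2.41 Hz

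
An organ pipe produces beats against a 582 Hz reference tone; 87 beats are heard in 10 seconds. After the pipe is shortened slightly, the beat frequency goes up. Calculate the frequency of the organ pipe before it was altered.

Beat frequency = 87/10 = 8.7 Hz.
|f − 582| = 8.7, so the organ pipe was at either 573.3 Hz or 590.7 Hz.
A shorter pipe has a higher fundamental; the adjustment raises the organ pipe's frequency.
The beat rate rose, so the adjustment moved the organ pipe further from 582 Hz — it was already above the reference.

590.7 Hz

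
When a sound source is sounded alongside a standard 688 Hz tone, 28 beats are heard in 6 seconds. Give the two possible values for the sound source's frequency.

683.3333 Hz or 692.6667 Hz

Beat frequency = 28/6 = 4.6667 Hz.
|f − 688| = 4.6667, so f = 688 ± 4.6667.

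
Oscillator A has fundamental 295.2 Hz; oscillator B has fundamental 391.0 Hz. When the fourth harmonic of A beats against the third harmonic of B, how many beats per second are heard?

Fourth harmonic of the first: 4·295.2 = 1180.8 Hz.
Third harmonic of the second: 3·391.0 = 1173.0 Hz.
f_beat = |1180.8 − 1173.0| = 7.8 Hz.

7.8 Hz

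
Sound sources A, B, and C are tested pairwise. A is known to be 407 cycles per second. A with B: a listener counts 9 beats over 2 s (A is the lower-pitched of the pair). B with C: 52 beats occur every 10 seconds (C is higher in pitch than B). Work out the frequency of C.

416.7 Hz

A–B: Beat frequency = 9/2 = 4.5 Hz.
B is above A, so f_B = 407 + 4.5 = 411.5 Hz.
B–C: Beat frequency = 52/10 = 5.2 Hz.
C is above B, so f_C = 411.5 + 5.2 = 416.7 Hz.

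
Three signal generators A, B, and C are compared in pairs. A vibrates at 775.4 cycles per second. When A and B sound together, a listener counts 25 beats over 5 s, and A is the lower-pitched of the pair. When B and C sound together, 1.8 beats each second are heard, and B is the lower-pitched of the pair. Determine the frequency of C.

782.2 Hz

A–B: Beat frequency = 25/5 = 5 Hz.
B is above A, so f_B = 775.4 + 5 = 780.4 Hz.
C is above B, so f_C = 780.4 + 1.8 = 782.2 Hz.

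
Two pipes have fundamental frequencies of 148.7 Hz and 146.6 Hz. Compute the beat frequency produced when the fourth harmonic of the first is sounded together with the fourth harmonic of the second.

Fourth harmonic of the first: 4·148.7 = 594.8 Hz.
Fourth harmonic of the second: 4·146.6 = 586.4 Hz.
f_beat = |594.8 − 586.4| = 8.4 Hz.

8.4 Hz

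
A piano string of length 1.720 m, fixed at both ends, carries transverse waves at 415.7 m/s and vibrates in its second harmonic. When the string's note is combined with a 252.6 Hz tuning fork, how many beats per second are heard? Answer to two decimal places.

For a string fixed at both ends, f_n = n·v/(2L) = 2·415.7/(2·1.720) = 241.6860 Hz.
f_beat = |241.6860 − 252.6| = 10.91 Hz.

10.91 Hz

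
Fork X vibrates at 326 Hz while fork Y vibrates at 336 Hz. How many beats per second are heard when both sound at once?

The beat frequency equals the magnitude of the frequency difference.
|326 − 336| = 10 Hz.

10 Hz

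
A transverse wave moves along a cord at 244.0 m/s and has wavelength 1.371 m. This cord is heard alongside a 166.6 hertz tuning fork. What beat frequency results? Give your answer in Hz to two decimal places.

Source frequency f = v/λ = 244.0/1.371 = 177.9723 Hz.
f_beat = |177.9723 − 166.6| = 11.37 Hz.

11.37 Hz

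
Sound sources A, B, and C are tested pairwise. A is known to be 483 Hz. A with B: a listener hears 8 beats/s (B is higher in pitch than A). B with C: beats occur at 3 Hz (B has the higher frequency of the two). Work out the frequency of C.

B is above A, so f_B = 483 + 8 = 491 Hz.
C is below B, so f_C = 491 − 3 = 488 Hz.

488 Hz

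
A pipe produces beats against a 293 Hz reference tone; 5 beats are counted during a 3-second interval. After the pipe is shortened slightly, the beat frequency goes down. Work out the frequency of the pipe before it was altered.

291.3333 Hz

Beat frequency = 5/3 = 1.6667 Hz.
|f − 293| = 1.6667, so the pipe was at either 291.3333 Hz or 294.6667 Hz.
A shorter pipe has a higher fundamental; the adjustment raises the pipe's frequency.
The beat rate fell, so the adjustment moved the pipe toward 293 Hz — it must have started below the reference.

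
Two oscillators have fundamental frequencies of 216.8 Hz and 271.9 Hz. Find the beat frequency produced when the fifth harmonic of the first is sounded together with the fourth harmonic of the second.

3.6 Hz

Fifth harmonic of the first: 5·216.8 = 1084.0 Hz.
Fourth harmonic of the second: 4·271.9 = 1087.6 Hz.
f_beat = |1084.0 − 1087.6| = 3.6 Hz.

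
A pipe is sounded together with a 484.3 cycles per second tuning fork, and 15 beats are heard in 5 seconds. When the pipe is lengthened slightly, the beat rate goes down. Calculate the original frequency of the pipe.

487.3 Hz

Beat frequency = 15/5 = 3 Hz.
|f − 484.3| = 3, so the pipe was at either 481.3 Hz or 487.3 Hz.
A longer pipe has a lower fundamental; the adjustment lowers the pipe's frequency.
The beat rate fell, so the adjustment moved the pipe toward 484.3 Hz — it must have started above the reference.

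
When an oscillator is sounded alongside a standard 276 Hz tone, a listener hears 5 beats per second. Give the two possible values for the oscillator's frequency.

|f − 276| = 5, so f = 276 ± 5.

271 Hz or 281 Hz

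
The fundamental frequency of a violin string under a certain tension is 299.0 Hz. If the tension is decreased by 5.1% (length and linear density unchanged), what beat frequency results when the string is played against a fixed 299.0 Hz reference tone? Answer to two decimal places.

7.72 Hz

For a string, f ∝ √T, so the new frequency is 299.0·√0.949 = 291.2757 Hz.
f_beat = |291.2757 − 299.0| = 7.72 Hz.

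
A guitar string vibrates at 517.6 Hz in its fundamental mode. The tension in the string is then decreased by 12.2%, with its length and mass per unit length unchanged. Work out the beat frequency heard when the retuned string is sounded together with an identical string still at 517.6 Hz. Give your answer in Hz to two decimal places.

32.60 Hz

For a string, f ∝ √T, so the new frequency is 517.6·√0.878 = 484.9998 Hz.
f_beat = |484.9998 − 517.6| = 32.60 Hz.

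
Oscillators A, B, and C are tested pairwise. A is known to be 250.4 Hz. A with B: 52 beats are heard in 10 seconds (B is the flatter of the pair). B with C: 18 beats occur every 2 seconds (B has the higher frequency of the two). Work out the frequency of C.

236.2 Hz

A–B: Beat frequency = 52/10 = 5.2 Hz.
B is below A, so f_B = 250.4 − 5.2 = 245.2 Hz.
B–C: Beat frequency = 18/2 = 9 Hz.
C is below B, so f_C = 245.2 − 9 = 236.2 Hz.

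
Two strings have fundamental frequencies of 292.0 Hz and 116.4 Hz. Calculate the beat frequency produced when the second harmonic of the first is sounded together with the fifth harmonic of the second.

Second harmonic of the first: 2·292.0 = 584.0 Hz.
Fifth harmonic of the second: 5·116.4 = 582.0 Hz.
f_beat = |584.0 − 582.0| = 2.0 Hz.

2.0 Hz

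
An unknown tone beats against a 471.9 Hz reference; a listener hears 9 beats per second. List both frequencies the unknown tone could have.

462.9 Hz or 480.9 Hz

|f − 471.9| = 9, so f = 471.9 ± 9.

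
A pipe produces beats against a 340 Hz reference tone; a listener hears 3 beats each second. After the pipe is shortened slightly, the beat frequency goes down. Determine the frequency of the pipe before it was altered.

337 Hz

|f − 340| = 3, so the pipe was at either 337 Hz or 343 Hz.
A shorter pipe has a higher fundamental; the adjustment raises the pipe's frequency.
The beat rate fell, so the adjustment moved the pipe toward 340 Hz — it must have started below the reference.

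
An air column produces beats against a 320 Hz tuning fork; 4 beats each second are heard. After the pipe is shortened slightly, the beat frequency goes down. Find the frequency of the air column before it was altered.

|f − 320| = 4, so the air column was at either 316 Hz or 324 Hz.
A shorter pipe has a higher fundamental; the adjustment raises the air column's frequency.
The beat rate fell, so the adjustment moved the air column toward 320 Hz — it must have started below the reference.

316 Hz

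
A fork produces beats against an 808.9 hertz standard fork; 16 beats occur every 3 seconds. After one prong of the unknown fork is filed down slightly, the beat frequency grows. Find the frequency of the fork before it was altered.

814.2333 Hz

Beat frequency = 16/3 = 5.3333 Hz.
|f − 808.9| = 5.3333, so the fork was at either 803.5667 Hz or 814.2333 Hz.
Filing a prong removes mass and raises the fork's frequency; the adjustment raises the fork's frequency.
The beat rate rose, so the adjustment moved the fork further from 808.9 Hz — it was already above the reference.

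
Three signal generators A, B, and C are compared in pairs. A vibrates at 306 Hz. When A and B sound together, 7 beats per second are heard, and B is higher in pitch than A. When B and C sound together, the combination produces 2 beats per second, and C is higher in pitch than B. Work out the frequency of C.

315 Hz

B is above A, so f_B = 306 + 7 = 313 Hz.
C is above B, so f_C = 313 + 2 = 315 Hz.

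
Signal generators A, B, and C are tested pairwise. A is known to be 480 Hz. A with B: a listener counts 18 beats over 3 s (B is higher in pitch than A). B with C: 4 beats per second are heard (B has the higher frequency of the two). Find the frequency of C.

A–B: Beat frequency = 18/3 = 6 Hz.
B is above A, so f_B = 480 + 6 = 486 Hz.
C is below B, so f_C = 486 − 4 = 482 Hz.

482 Hz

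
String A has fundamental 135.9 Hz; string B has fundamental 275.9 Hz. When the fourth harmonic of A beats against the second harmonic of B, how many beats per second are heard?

8.2 Hz

Fourth harmonic of the first: 4·135.9 = 543.6 Hz.
Second harmonic of the second: 2·275.9 = 551.8 Hz.
f_beat = |543.6 − 551.8| = 8.2 Hz.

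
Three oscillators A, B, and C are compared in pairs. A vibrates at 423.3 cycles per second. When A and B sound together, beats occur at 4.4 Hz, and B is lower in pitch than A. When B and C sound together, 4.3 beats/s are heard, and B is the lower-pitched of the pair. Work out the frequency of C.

B is below A, so f_B = 423.3 − 4.4 = 418.9 Hz.
C is above B, so f_C = 418.9 + 4.3 = 423.2 Hz.

423.2 Hz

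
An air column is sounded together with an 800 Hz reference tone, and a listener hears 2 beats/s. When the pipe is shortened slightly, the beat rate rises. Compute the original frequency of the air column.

|f − 800| = 2, so the air column was at either 798 Hz or 802 Hz.
A shorter pipe has a higher fundamental; the adjustment raises the air column's frequency.
The beat rate rose, so the adjustment moved the air column further from 800 Hz — it was already above the reference.

802 Hz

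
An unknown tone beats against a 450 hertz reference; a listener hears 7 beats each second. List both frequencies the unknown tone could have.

|f − 450| = 7, so f = 450 ± 7.

443 Hz or 457 Hz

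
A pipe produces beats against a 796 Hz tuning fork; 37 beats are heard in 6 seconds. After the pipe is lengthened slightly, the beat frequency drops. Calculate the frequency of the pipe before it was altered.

802.1667 Hz

Beat frequency = 37/6 = 6.1667 Hz.
|f − 796| = 6.1667, so the pipe was at either 789.8333 Hz or 802.1667 Hz.
A longer pipe has a lower fundamental; the adjustment lowers the pipe's frequency.
The beat rate fell, so the adjustment moved the pipe toward 796 Hz — it must have started above the reference.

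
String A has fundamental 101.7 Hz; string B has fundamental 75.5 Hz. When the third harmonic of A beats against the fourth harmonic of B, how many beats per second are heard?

3.1 Hz

Third harmonic of the first: 3·101.7 = 305.1 Hz.
Fourth harmonic of the second: 4·75.5 = 302.0 Hz.
f_beat = |305.1 − 302.0| = 3.1 Hz.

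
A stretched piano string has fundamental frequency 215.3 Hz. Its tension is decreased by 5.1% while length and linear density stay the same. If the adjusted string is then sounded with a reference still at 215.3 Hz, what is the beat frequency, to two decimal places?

For a string, f ∝ √T, so the new frequency is 215.3·√0.949 = 209.7380 Hz.
f_beat = |209.7380 − 215.3| = 5.56 Hz.

5.56 Hz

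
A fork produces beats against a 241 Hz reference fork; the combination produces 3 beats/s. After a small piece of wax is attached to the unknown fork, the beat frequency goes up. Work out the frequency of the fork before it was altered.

|f − 241| = 3, so the fork was at either 238 Hz or 244 Hz.
Loading a fork with wax lowers its frequency; the adjustment lowers the fork's frequency.
The beat rate rose, so the adjustment moved the fork further from 241 Hz — it was already below the reference.

238 Hz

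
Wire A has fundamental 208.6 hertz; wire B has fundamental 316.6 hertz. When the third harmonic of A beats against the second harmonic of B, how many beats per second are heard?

Third harmonic of the first: 3·208.6 = 625.8 Hz.
Second harmonic of the second: 2·316.6 = 633.2 Hz.
f_beat = |625.8 − 633.2| = 7.4 Hz.

7.4 Hz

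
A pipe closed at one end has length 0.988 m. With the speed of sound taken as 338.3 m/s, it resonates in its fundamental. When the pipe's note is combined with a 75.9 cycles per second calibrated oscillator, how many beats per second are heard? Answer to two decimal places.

Closed pipe (odd harmonics): f_n = n·v/(4L) = 1·338.3/(4·0.988) = 85.6022 Hz.
f_beat = |85.6022 − 75.9| = 9.70 Hz.

9.70 Hz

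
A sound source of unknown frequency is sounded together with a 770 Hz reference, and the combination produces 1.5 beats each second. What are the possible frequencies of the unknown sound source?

768.5 Hz or 771.5 Hz

|f − 770| = 1.5, so f = 770 ± 1.5.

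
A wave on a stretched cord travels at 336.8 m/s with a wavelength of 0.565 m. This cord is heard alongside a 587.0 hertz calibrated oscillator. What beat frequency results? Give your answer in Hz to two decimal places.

Source frequency f = v/λ = 336.8/0.565 = 596.1062 Hz.
f_beat = |596.1062 − 587.0| = 9.11 Hz.

9.11 Hz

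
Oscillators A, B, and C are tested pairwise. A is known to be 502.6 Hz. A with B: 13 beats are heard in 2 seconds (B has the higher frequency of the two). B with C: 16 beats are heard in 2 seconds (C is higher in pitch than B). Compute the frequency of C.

A–B: Beat frequency = 13/2 = 6.5 Hz.
B is above A, so f_B = 502.6 + 6.5 = 509.1 Hz.
B–C: Beat frequency = 16/2 = 8 Hz.
C is above B, so f_C = 509.1 + 8 = 517.1 Hz.

517.1 Hz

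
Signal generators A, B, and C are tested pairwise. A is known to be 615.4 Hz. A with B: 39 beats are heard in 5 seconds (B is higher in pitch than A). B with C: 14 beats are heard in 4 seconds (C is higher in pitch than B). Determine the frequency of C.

626.7 Hz

A–B: Beat frequency = 39/5 = 7.8 Hz.
B is above A, so f_B = 615.4 + 7.8 = 623.2 Hz.
B–C: Beat frequency = 14/4 = 3.5 Hz.
C is above B, so f_C = 623.2 + 3.5 = 626.7 Hz.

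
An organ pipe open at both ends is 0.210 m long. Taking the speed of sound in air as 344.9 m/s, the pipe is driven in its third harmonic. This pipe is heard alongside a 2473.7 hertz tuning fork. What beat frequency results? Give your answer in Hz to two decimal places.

10.13 Hz

Open pipe: f_n = n·v/(2L) = 3·344.9/(2·0.210) = 2463.5714 Hz.
f_beat = |2463.5714 − 2473.7| = 10.13 Hz.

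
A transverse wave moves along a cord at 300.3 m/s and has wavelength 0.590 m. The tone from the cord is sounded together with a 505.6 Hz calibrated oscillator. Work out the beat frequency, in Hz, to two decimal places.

3.38 Hz

Source frequency f = v/λ = 300.3/0.590 = 508.9831 Hz.
f_beat = |508.9831 − 505.6| = 3.38 Hz.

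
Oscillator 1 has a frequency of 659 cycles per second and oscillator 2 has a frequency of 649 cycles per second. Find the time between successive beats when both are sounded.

0.100 s

f_beat = |659 − 649| = 10 Hz.
Beat period T = 1 / f_beat = 1 / 10 s.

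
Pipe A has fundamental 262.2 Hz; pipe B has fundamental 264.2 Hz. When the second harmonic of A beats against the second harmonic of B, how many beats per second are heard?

Second harmonic of the first: 2·262.2 = 524.4 Hz.
Second harmonic of the second: 2·264.2 = 528.4 Hz.
f_beat = |524.4 − 528.4| = 4.0 Hz.

4.0 Hz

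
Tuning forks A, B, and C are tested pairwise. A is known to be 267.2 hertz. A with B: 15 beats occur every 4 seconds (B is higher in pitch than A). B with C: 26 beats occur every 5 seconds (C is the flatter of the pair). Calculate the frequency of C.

A–B: Beat frequency = 15/4 = 3.75 Hz.
B is above A, so f_B = 267.2 + 3.75 = 270.95 Hz.
B–C: Beat frequency = 26/5 = 5.2 Hz.
C is below B, so f_C = 270.95 − 5.2 = 265.75 Hz.

265.75 Hz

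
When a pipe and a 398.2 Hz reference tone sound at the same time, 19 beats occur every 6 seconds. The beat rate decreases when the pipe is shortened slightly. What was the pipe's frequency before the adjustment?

395.0333 Hz

Beat frequency = 19/6 = 3.1667 Hz.
|f − 398.2| = 3.1667, so the pipe was at either 395.0333 Hz or 401.3667 Hz.
A shorter pipe has a higher fundamental; the adjustment raises the pipe's frequency.
The beat rate fell, so the adjustment moved the pipe toward 398.2 Hz — it must have started below the reference.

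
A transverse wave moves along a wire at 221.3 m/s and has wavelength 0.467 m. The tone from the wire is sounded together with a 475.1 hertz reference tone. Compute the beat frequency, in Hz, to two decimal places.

Source frequency f = v/λ = 221.3/0.467 = 473.8758 Hz.
f_beat = |473.8758 − 475.1| = 1.22 Hz.

1.22 Hz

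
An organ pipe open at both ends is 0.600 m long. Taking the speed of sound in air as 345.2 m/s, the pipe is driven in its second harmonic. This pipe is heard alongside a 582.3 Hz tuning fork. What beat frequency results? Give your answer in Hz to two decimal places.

6.97 Hz

Open pipe: f_n = n·v/(2L) = 2·345.2/(2·0.600) = 575.3333 Hz.
f_beat = |575.3333 − 582.3| = 6.97 Hz.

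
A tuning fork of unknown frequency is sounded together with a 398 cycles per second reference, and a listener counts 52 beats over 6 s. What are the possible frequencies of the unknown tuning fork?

389.3333 Hz or 406.6667 Hz

Beat frequency = 52/6 = 8.6667 Hz.
|f − 398| = 8.6667, so f = 398 ± 8.6667.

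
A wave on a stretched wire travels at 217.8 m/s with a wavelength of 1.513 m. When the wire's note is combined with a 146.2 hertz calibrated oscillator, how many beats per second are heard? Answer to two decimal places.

2.25 Hz

Source frequency f = v/λ = 217.8/1.513 = 143.9524 Hz.
f_beat = |143.9524 − 146.2| = 2.25 Hz.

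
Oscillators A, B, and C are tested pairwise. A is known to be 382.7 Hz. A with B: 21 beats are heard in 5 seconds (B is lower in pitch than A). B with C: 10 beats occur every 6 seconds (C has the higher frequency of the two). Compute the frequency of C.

A–B: Beat frequency = 21/5 = 4.2 Hz.
B is below A, so f_B = 382.7 − 4.2 = 378.5 Hz.
B–C: Beat frequency = 10/6 = 1.6667 Hz.
C is above B, so f_C = 378.5 + 1.6667 = 380.1667 Hz.

380.1667 Hz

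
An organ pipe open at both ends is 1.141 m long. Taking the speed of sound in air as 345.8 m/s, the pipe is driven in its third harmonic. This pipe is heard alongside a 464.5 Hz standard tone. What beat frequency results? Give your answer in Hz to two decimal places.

9.90 Hz

Open pipe: f_n = n·v/(2L) = 3·345.8/(2·1.141) = 454.6012 Hz.
f_beat = |454.6012 − 464.5| = 9.90 Hz.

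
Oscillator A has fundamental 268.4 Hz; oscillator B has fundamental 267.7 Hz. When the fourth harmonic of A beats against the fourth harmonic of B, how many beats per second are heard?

Fourth harmonic of the first: 4·268.4 = 1073.6 Hz.
Fourth harmonic of the second: 4·267.7 = 1070.8 Hz.
f_beat = |1073.6 − 1070.8| = 2.8 Hz.

2.8 Hz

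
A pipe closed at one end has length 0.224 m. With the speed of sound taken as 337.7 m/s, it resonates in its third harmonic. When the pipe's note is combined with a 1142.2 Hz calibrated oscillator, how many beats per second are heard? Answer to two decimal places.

Closed pipe (odd harmonics): f_n = n·v/(4L) = 3·337.7/(4·0.224) = 1130.6920 Hz.
f_beat = |1130.6920 − 1142.2| = 11.51 Hz.

11.51 Hz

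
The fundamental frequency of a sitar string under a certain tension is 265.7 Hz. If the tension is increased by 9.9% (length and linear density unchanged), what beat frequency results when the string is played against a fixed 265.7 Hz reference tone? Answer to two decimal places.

12.84 Hz

For a string, f ∝ √T, so the new frequency is 265.7·√1.099 = 278.5418 Hz.
f_beat = |278.5418 − 265.7| = 12.84 Hz.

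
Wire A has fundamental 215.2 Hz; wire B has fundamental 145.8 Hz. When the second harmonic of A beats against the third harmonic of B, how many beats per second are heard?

7.0 Hz

Second harmonic of the first: 2·215.2 = 430.4 Hz.
Third harmonic of the second: 3·145.8 = 437.4 Hz.
f_beat = |430.4 − 437.4| = 7.0 Hz.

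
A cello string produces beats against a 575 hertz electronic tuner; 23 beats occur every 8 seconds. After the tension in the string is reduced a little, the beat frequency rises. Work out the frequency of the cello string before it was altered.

Beat frequency = 23/8 = 2.875 Hz.
|f − 575| = 2.875, so the cello string was at either 572.125 Hz or 577.875 Hz.
Lower tension means lower frequency; the adjustment lowers the cello string's frequency.
The beat rate rose, so the adjustment moved the cello string further from 575 Hz — it was already below the reference.

572.125 Hz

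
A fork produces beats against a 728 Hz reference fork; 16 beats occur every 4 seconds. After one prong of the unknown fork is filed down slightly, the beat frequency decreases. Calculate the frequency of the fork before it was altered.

Beat frequency = 16/4 = 4 Hz.
|f − 728| = 4, so the fork was at either 724 Hz or 732 Hz.
Filing a prong removes mass and raises the fork's frequency; the adjustment raises the fork's frequency.
The beat rate fell, so the adjustment moved the fork toward 728 Hz — it must have started below the reference.

724 Hz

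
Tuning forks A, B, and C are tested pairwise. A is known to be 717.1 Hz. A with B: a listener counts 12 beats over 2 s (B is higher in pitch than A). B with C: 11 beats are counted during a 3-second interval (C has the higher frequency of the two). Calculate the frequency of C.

A–B: Beat frequency = 12/2 = 6 Hz.
B is above A, so f_B = 717.1 + 6 = 723.1 Hz.
B–C: Beat frequency = 11/3 = 3.6667 Hz.
C is above B, so f_C = 723.1 + 3.6667 = 726.7667 Hz.

726.7667 Hz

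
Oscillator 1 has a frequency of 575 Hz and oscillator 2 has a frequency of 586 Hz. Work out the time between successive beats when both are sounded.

0.091 s

f_beat = |575 − 586| = 11 Hz.
Beat period T = 1 / f_beat = 1 / 11 s.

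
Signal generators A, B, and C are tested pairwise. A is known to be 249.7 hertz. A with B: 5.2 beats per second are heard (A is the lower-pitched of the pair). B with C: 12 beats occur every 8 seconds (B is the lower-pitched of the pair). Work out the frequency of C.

256.4 Hz

B is above A, so f_B = 249.7 + 5.2 = 254.9 Hz.
B–C: Beat frequency = 12/8 = 1.5 Hz.
C is above B, so f_C = 254.9 + 1.5 = 256.4 Hz.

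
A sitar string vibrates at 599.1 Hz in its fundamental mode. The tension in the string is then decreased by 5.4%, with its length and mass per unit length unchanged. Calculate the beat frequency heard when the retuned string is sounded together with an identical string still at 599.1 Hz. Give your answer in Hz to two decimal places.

16.40 Hz

For a string, f ∝ √T, so the new frequency is 599.1·√0.946 = 582.6998 Hz.
f_beat = |582.6998 − 599.1| = 16.40 Hz.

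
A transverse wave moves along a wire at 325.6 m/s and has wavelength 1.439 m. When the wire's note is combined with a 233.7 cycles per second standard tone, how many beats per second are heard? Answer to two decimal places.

7.43 Hz

Source frequency f = v/λ = 325.6/1.439 = 226.2682 Hz.
f_beat = |226.2682 − 233.7| = 7.43 Hz.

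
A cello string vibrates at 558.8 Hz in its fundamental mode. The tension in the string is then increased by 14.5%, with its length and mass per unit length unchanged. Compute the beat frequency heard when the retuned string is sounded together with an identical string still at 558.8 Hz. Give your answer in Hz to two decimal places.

For a string, f ∝ √T, so the new frequency is 558.8·√1.145 = 597.9421 Hz.
f_beat = |597.9421 − 558.8| = 39.14 Hz.

39.14 Hz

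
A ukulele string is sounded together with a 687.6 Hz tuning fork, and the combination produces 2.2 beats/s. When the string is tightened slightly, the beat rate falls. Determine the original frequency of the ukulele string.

|f − 687.6| = 2.2, so the ukulele string was at either 685.4 Hz or 689.8 Hz.
Increasing tension raises a string's frequency; the adjustment raises the ukulele string's frequency.
The beat rate fell, so the adjustment moved the ukulele string toward 687.6 Hz — it must have started below the reference.

685.4 Hz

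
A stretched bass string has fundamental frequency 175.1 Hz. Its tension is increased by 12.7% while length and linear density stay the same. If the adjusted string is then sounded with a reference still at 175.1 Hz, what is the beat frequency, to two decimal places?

For a string, f ∝ √T, so the new frequency is 175.1·√1.127 = 185.8866 Hz.
f_beat = |185.8866 − 175.1| = 10.79 Hz.

10.79 Hz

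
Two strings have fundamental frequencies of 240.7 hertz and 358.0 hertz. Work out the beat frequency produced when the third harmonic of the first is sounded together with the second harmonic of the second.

6.1 Hz

Third harmonic of the first: 3·240.7 = 722.1 Hz.
Second harmonic of the second: 2·358.0 = 716.0 Hz.
f_beat = |722.1 − 716.0| = 6.1 Hz.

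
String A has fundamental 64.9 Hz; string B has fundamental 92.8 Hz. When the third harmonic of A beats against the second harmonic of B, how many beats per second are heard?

9.1 Hz

Third harmonic of the first: 3·64.9 = 194.7 Hz.
Second harmonic of the second: 2·92.8 = 185.6 Hz.
f_beat = |194.7 − 185.6| = 9.1 Hz.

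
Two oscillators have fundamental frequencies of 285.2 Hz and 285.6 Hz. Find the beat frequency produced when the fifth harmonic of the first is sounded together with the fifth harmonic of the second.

Fifth harmonic of the first: 5·285.2 = 1426.0 Hz.
Fifth harmonic of the second: 5·285.6 = 1428.0 Hz.
f_beat = |1426.0 − 1428.0| = 2.0 Hz.

2.0 Hz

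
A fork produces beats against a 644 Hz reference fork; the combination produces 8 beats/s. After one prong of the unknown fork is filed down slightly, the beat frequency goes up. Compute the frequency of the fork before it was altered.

|f − 644| = 8, so the fork was at either 636 Hz or 652 Hz.
Filing a prong removes mass and raises the fork's frequency; the adjustment raises the fork's frequency.
The beat rate rose, so the adjustment moved the fork further from 644 Hz — it was already above the reference.

652 Hz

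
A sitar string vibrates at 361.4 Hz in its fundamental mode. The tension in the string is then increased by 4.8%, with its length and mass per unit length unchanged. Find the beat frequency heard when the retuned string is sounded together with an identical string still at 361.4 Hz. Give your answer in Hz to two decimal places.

For a string, f ∝ √T, so the new frequency is 361.4·√1.048 = 369.9719 Hz.
f_beat = |369.9719 − 361.4| = 8.57 Hz.

8.57 Hz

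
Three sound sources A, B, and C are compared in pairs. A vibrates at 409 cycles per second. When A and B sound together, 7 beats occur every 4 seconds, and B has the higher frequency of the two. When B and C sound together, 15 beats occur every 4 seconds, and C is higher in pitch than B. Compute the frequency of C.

A–B: Beat frequency = 7/4 = 1.75 Hz.
B is above A, so f_B = 409 + 1.75 = 410.75 Hz.
B–C: Beat frequency = 15/4 = 3.75 Hz.
C is above B, so f_C = 410.75 + 3.75 = 414.5 Hz.

414.5 Hz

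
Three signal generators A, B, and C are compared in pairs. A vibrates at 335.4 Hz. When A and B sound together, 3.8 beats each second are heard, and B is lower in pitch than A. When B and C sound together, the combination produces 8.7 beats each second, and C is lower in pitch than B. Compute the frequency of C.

B is below A, so f_B = 335.4 − 3.8 = 331.6 Hz.
C is below B, so f_C = 331.6 − 8.7 = 322.9 Hz.

322.9 Hz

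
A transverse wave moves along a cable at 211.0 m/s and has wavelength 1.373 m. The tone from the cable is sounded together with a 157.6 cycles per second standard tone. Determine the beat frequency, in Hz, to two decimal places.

Source frequency f = v/λ = 211.0/1.373 = 153.6781 Hz.
f_beat = |153.6781 − 157.6| = 3.92 Hz.

3.92 Hz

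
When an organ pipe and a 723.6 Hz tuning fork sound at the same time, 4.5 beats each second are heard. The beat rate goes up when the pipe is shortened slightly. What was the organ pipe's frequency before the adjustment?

|f − 723.6| = 4.5, so the organ pipe was at either 719.1 Hz or 728.1 Hz.
A shorter pipe has a higher fundamental; the adjustment raises the organ pipe's frequency.
The beat rate rose, so the adjustment moved the organ pipe further from 723.6 Hz — it was already above the reference.

728.1 Hz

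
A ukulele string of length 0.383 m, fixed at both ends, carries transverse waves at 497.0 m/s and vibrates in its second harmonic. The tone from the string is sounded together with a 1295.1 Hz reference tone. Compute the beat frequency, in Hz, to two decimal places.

2.55 Hz

For a string fixed at both ends, f_n = n·v/(2L) = 2·497.0/(2·0.383) = 1297.6501 Hz.
f_beat = |1297.6501 − 1295.1| = 2.55 Hz.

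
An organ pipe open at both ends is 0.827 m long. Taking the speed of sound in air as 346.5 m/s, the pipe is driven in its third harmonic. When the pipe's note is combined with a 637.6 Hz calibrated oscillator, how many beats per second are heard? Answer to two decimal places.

Open pipe: f_n = n·v/(2L) = 3·346.5/(2·0.827) = 628.4764 Hz.
f_beat = |628.4764 − 637.6| = 9.12 Hz.

9.12 Hz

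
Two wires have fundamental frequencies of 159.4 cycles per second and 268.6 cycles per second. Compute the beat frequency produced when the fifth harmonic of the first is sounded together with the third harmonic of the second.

Fifth harmonic of the first: 5·159.4 = 797.0 Hz.
Third harmonic of the second: 3·268.6 = 805.8 Hz.
f_beat = |797.0 − 805.8| = 8.8 Hz.

8.8 Hz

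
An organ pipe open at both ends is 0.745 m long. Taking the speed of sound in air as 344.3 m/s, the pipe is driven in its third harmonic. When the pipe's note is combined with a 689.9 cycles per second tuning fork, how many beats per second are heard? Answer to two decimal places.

3.32 Hz

Open pipe: f_n = n·v/(2L) = 3·344.3/(2·0.745) = 693.2215 Hz.
f_beat = |693.2215 − 689.9| = 3.32 Hz.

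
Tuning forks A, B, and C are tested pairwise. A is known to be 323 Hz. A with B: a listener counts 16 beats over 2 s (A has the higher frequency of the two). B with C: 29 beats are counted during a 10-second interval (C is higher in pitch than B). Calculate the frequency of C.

317.9 Hz

A–B: Beat frequency = 16/2 = 8 Hz.
B is below A, so f_B = 323 − 8 = 315 Hz.
B–C: Beat frequency = 29/10 = 2.9 Hz.
C is above B, so f_C = 315 + 2.9 = 317.9 Hz.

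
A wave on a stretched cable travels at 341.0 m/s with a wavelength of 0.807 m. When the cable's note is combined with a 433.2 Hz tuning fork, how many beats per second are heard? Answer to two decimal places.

Source frequency f = v/λ = 341.0/0.807 = 422.5527 Hz.
f_beat = |422.5527 − 433.2| = 10.65 Hz.

10.65 Hz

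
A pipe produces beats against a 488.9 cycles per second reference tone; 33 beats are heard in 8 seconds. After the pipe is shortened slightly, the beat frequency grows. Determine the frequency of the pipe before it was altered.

493.025 Hz

Beat frequency = 33/8 = 4.125 Hz.
|f − 488.9| = 4.125, so the pipe was at either 484.775 Hz or 493.025 Hz.
A shorter pipe has a higher fundamental; the adjustment raises the pipe's frequency.
The beat rate rose, so the adjustment moved the pipe further from 488.9 Hz — it was already above the reference.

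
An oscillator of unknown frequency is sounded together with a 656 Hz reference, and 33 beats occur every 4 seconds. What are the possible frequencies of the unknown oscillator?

647.75 Hz or 664.25 Hz

Beat frequency = 33/4 = 8.25 Hz.
|f − 656| = 8.25, so f = 656 ± 8.25.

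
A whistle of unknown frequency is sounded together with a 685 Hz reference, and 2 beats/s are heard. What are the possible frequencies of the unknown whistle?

683 Hz or 687 Hz

|f − 685| = 2, so f = 685 ± 2.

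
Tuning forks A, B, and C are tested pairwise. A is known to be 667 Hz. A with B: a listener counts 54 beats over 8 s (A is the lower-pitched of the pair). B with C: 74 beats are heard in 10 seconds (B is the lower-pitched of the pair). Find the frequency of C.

A–B: Beat frequency = 54/8 = 6.75 Hz.
B is above A, so f_B = 667 + 6.75 = 673.75 Hz.
B–C: Beat frequency = 74/10 = 7.4 Hz.
C is above B, so f_C = 673.75 + 7.4 = 681.15 Hz.

681.15 Hz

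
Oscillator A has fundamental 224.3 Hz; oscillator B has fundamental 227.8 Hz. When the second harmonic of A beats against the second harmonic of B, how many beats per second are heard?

Second harmonic of the first: 2·224.3 = 448.6 Hz.
Second harmonic of the second: 2·227.8 = 455.6 Hz.
f_beat = |448.6 − 455.6| = 7.0 Hz.

7.0 Hz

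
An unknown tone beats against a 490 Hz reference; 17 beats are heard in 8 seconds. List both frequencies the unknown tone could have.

Beat frequency = 17/8 = 2.125 Hz.
|f − 490| = 2.125, so f = 490 ± 2.125.

487.875 Hz or 492.125 Hz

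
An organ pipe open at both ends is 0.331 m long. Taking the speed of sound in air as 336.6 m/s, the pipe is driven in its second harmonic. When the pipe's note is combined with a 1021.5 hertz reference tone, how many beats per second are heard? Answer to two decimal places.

4.58 Hz

Open pipe: f_n = n·v/(2L) = 2·336.6/(2·0.331) = 1016.9184 Hz.
f_beat = |1016.9184 − 1021.5| = 4.58 Hz.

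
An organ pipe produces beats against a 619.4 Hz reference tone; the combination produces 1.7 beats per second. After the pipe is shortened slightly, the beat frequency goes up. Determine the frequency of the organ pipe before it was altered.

621.1 Hz

|f − 619.4| = 1.7, so the organ pipe was at either 617.7 Hz or 621.1 Hz.
A shorter pipe has a higher fundamental; the adjustment raises the organ pipe's frequency.
The beat rate rose, so the adjustment moved the organ pipe further from 619.4 Hz — it was already above the reference.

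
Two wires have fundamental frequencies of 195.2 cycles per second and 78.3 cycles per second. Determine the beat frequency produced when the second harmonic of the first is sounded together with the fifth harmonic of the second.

Second harmonic of the first: 2·195.2 = 390.4 Hz.
Fifth harmonic of the second: 5·78.3 = 391.5 Hz.
f_beat = |390.4 − 391.5| = 1.1 Hz.

1.1 Hz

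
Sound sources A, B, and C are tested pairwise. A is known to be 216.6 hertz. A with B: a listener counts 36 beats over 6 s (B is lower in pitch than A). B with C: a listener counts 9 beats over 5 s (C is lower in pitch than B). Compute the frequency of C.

A–B: Beat frequency = 36/6 = 6 Hz.
B is below A, so f_B = 216.6 − 6 = 210.6 Hz.
B–C: Beat frequency = 9/5 = 1.8 Hz.
C is below B, so f_C = 210.6 − 1.8 = 208.8 Hz.

208.8 Hz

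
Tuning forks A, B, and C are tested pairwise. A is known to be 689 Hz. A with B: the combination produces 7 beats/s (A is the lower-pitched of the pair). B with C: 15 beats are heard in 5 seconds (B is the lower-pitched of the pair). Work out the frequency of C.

B is above A, so f_B = 689 + 7 = 696 Hz.
B–C: Beat frequency = 15/5 = 3 Hz.
C is above B, so f_C = 696 + 3 = 699 Hz.

699 Hz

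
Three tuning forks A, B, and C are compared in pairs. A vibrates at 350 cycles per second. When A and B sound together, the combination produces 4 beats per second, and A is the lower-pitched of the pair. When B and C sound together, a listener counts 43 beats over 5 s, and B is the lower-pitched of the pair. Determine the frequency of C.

362.6 Hz

B is above A, so f_B = 350 + 4 = 354 Hz.
B–C: Beat frequency = 43/5 = 8.6 Hz.
C is above B, so f_C = 354 + 8.6 = 362.6 Hz.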